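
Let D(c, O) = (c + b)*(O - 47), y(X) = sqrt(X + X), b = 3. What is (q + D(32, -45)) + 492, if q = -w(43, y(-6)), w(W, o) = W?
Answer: -2771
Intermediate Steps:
y(X) = sqrt(2)*sqrt(X) (y(X) = sqrt(2*X) = sqrt(2)*sqrt(X))
q = -43 (q = -1*43 = -43)
D(c, O) = (-47 + O)*(3 + c) (D(c, O) = (c + 3)*(O - 47) = (3 + c)*(-47 + O) = (-47 + O)*(3 + c))
(q + D(32, -45)) + 492 = (-43 + (-141 - 47*32 + 3*(-45) - 45*32)) + 492 = (-43 + (-141 - 1504 - 135 - 1440)) + 492 = (-43 - 3220) + 492 = -3263 + 492 = -2771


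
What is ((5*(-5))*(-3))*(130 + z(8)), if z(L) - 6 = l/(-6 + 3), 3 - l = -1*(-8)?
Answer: 10325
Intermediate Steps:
l = -5 (l = 3 - (-1)*(-8) = 3 - 1*8 = 3 - 8 = -5)
z(L) = 23/3 (z(L) = 6 - 5/(-6 + 3) = 6 - 5/(-3) = 6 - 5*(-1/3) = 6 + 5/3 = 23/3)
((5*(-5))*(-3))*(130 + z(8)) = ((5*(-5))*(-3))*(130 + 23/3) = -25*(-3)*(413/3) = 75*(413/3) = 10325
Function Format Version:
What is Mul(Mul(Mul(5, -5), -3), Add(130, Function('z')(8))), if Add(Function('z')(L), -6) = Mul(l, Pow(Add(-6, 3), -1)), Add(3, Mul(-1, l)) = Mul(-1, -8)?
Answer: 10325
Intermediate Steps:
l = -5 (l = Add(3, Mul(-1, Mul(-1, -8))) = Add(3, Mul(-1, 8)) = Add(3, -8) = -5)
Function('z')(L) = Rational(23, 3) (Function('z')(L) = Add(6, Mul(-5, Pow(Add(-6, 3), -1))) = Add(6, Mul(-5, Pow(-3, -1))) = Add(6, Mul(-5, Rational(-1, 3))) = Add(6, Rational(5, 3)) = Rational(23, 3))
Mul(Mul(Mul(5, -5), -3), Add(130, Function('z')(8))) = Mul(Mul(Mul(5, -5), -3), Add(130, Rational(23, 3))) = Mul(Mul(-25, -3), Rational(413, 3)) = Mul(75, Rational(413, 3)) = 10325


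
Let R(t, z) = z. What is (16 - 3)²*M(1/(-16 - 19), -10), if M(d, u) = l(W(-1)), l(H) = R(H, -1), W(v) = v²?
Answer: -169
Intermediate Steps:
l(H) = -1
M(d, u) = -1
(16 - 3)²*M(1/(-16 - 19), -10) = (16 - 3)²*(-1) = 13²*(-1) = 169*(-1) = -169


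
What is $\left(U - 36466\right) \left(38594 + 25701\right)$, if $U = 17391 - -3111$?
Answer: $-1026405380$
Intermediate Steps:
$U = 20502$ ($U = 17391 + 3111 = 20502$)
$\left(U - 36466\right) \left(38594 + 25701\right) = \left(20502 - 36466\right) \left(38594 + 25701\right) = \left(-15964\right) 64295 = -1026405380$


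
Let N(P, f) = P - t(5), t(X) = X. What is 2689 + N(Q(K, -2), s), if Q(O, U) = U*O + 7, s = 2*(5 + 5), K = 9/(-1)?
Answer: 2709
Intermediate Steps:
K = -9 (K = 9*(-1) = -9)
s = 20 (s = 2*10 = 20)
Q(O, U) = 7 + O*U (Q(O, U) = O*U + 7 = 7 + O*U)
N(P, f) = -5 + P (N(P, f) = P - 1*5 = P - 5 = -5 + P)
2689 + N(Q(K, -2), s) = 2689 + (-5 + (7 - 9*(-2))) = 2689 + (-5 + (7 + 18)) = 2689 + (-5 + 25) = 2689 + 20 = 2709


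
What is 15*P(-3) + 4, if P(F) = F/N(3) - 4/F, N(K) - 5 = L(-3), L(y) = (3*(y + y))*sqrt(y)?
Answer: 23703/997 - 810*I*sqrt(3)/997 ≈ 23.774 - 1.4072*I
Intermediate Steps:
L(y) = 6*y**(3/2) (L(y) = (3*(2*y))*sqrt(y) = (6*y)*sqrt(y) = 6*y**(3/2))
N(K) = 5 - 18*I*sqrt(3) (N(K) = 5 + 6*(-3)**(3/2) = 5 + 6*(-3*I*sqrt(3)) = 5 - 18*I*sqrt(3))
P(F) = -4/F + F/(5 - 18*I*sqrt(3)) (P(F) = F/(5 - 18*I*sqrt(3)) - 4/F = -4/F + F/(5 - 18*I*sqrt(3)))
15*P(-3) + 4 = 15*(-4/(-3) - 3/(5 - 18*I*sqrt(3))) + 4 = 15*(-4*(-1/3) - 3/(5 - 18*I*sqrt(3))) + 4 = 15*(4/3 - 3/(5 - 18*I*sqrt(3))) + 4 = (20 - 45/(5 - 18*I*sqrt(3))) + 4 = 24 - 45/(5 - 18*I*sqrt(3))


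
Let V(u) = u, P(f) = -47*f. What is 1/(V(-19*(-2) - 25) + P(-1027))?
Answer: 1/48282 ≈ 2.0712e-5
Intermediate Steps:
1/(V(-19*(-2) - 25) + P(-1027)) = 1/((-19*(-2) - 25) - 47*(-1027)) = 1/((38 - 25) + 48269) = 1/(13 + 48269) = 1/48282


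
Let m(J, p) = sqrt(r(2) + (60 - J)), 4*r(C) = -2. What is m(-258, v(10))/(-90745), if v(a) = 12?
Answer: -sqrt(1270)/181490 ≈ -0.00019636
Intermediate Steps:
r(C) = -1/2 (r(C) = (1/4)*(-2) = -1/2)
m(J, p) = sqrt(119/2 - J) (m(J, p) = sqrt(-1/2 + (60 - J)) = sqrt(119/2 - J))
m(-258, v(10))/(-90745) = (sqrt(238 - 4*(-258))/2)/(-90745) = (sqrt(238 + 1032)/2)*(-1/90745) = (sqrt(1270)/2)*(-1/90745) = -sqrt(1270)/181490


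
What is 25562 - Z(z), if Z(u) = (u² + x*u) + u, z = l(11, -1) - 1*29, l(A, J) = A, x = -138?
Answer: 22772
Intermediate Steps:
z = -18 (z = 11 - 1*29 = 11 - 29 = -18)
Z(u) = u² - 137*u (Z(u) = (u² - 138*u) + u = u² - 137*u)
25562 - Z(z) = 25562 - (-18)*(-137 - 18) = 25562 - (-18)*(-155) = 25562 - 1*2790 = 25562 - 2790 = 22772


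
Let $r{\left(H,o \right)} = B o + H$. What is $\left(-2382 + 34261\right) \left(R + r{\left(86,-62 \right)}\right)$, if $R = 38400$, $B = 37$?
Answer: $1153764768$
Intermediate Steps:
$r{\left(H,o \right)} = H + 37 o$ ($r{\left(H,o \right)} = 37 o + H = H + 37 o$)
$\left(-2382 + 34261\right) \left(R + r{\left(86,-62 \right)}\right) = \left(-2382 + 34261\right) \left(38400 + \left(86 + 37 \left(-62\right)\right)\right) = 31879 \left(38400 + \left(86 - 2294\right)\right) = 31879 \left(38400 - 2208\right) = 31879 \cdot 36192 = 1153764768$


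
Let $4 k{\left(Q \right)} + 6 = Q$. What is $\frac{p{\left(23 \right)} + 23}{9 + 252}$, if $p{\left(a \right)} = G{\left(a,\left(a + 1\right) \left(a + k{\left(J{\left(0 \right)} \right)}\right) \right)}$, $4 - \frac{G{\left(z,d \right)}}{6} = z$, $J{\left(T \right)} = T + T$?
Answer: $- \frac{91}{261} \approx -0.34866$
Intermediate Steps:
$J{\left(T \right)} = 2 T$
$k{\left(Q \right)} = - \frac{3}{2} + \frac{Q}{4}$
$G{\left(z,d \right)} = 24 - 6 z$
$p{\left(a \right)} = 24 - 6 a$
$\frac{p{\left(23 \right)} + 23}{9 + 252} = \frac{\left(24 - 138\right) + 23}{9 + 252} = \frac{\left(24 - 138\right) + 23}{261} = \left(-114 + 23\right) \frac{1}{261} = \left(-91\right) \frac{1}{261} = - \frac{91}{261}$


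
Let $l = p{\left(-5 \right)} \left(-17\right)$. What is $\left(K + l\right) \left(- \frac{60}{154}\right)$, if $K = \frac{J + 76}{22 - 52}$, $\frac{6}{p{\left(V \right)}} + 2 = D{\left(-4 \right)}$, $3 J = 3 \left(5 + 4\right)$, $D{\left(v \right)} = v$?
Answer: $- \frac{425}{77} \approx -5.5195$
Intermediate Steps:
$J = 9$ ($J = \frac{3 \left(5 + 4\right)}{3} = \frac{3 \cdot 9}{3} = \frac{1}{3} \cdot 27 = 9$)
$p{\left(V \right)} = -1$ ($p{\left(V \right)} = \frac{6}{-2 - 4} = \frac{6}{-6} = 6 \left(- \frac{1}{6}\right) = -1$)
$K = - \frac{17}{6}$ ($K = \frac{9 + 76}{22 - 52} = \frac{85}{-30} = 85 \left(- \frac{1}{30}\right) = - \frac{17}{6} \approx -2.8333$)
$l = 17$ ($l = \left(-1\right) \left(-17\right) = 17$)
$\left(K + l\right) \left(- \frac{60}{154}\right) = \left(- \frac{17}{6} + 17\right) \left(- \frac{60}{154}\right) = \frac{85 \left(\left(-60\right) \frac{1}{154}\right)}{6} = \frac{85}{6} \left(- \frac{30}{77}\right) = - \frac{425}{77}$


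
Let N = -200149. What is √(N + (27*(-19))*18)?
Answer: I*√209383 ≈ 457.58*I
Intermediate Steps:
√(N + (27*(-19))*18) = √(-200149 + (27*(-19))*18) = √(-200149 - 513*18) = √(-200149 - 9234) = √(-209383) = I*√209383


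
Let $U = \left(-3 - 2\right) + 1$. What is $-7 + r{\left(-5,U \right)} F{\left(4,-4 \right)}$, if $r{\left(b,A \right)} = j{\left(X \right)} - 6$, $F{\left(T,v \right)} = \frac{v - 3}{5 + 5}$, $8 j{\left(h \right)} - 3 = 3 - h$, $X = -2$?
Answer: $- \frac{7}{2} \approx -3.5$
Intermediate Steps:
$j{\left(h \right)} = \frac{3}{4} - \frac{h}{8}$ ($j{\left(h \right)} = \frac{3}{8} + \frac{3 - h}{8} = \frac{3}{8} - \left(- \frac{3}{8} + \frac{h}{8}\right) = \frac{3}{4} - \frac{h}{8}$)
$F{\left(T,v \right)} = - \frac{3}{10} + \frac{v}{10}$ ($F{\left(T,v \right)} = \frac{-3 + v}{10} = \left(-3 + v\right) \frac{1}{10} = - \frac{3}{10} + \frac{v}{10}$)
$U = -4$ ($U = -5 + 1 = -4$)
$r{\left(b,A \right)} = -5$ ($r{\left(b,A \right)} = \left(\frac{3}{4} - - \frac{1}{4}\right) - 6 = \left(\frac{3}{4} + \frac{1}{4}\right) - 6 = 1 - 6 = -5$)
$-7 + r{\left(-5,U \right)} F{\left(4,-4 \right)} = -7 - 5 \left(- \frac{3}{10} + \frac{1}{10} \left(-4\right)\right) = -7 - 5 \left(- \frac{3}{10} - \frac{2}{5}\right) = -7 - - \frac{7}{2} = -7 + \frac{7}{2} = - \frac{7}{2}$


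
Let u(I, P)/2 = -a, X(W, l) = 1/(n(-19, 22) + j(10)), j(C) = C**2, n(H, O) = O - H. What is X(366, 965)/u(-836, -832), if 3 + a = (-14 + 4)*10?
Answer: 1/29046 ≈ 3.4428e-5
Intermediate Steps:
a = -103 (a = -3 + (-14 + 4)*10 = -3 - 10*10 = -3 - 100 = -103)
X(W, l) = 1/141 (X(W, l) = 1/((22 - 1*(-19)) + 10**2) = 1/((22 + 19) + 100) = 1/(41 + 100) = 1/141)
u(I, P) = 206 (u(I, P) = 2*(-1*(-103)) = 2*103 = 206)
X(366, 965)/u(-836, -832) = (1/141)/206 = (1/141)*(1/206) = 1/29046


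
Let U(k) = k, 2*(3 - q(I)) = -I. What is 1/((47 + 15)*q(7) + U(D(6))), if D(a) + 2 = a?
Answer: 1/407 ≈ 0.0024570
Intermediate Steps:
q(I) = 3 + I/2 (q(I) = 3 - (-1)*I/2 = 3 + I/2)
D(a) = -2 + a
1/((47 + 15)*q(7) + U(D(6))) = 1/((47 + 15)*(3 + (½)*7) + (-2 + 6)) = 1/(62*(3 + 7/2) + 4) = 1/(62*(13/2) + 4) = 1/(403 + 4) = 1/407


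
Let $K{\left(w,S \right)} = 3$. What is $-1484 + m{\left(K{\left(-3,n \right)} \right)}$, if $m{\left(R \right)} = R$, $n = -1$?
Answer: $-1481$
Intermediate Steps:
$-1484 + m{\left(K{\left(-3,n \right)} \right)} = -1484 + 3 = -1481$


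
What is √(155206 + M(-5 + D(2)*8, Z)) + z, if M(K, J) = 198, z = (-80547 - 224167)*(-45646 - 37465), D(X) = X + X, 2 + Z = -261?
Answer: 25325085254 + 2*√38851 ≈ 2.5325e+10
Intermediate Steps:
Z = -263 (Z = -2 - 261 = -263)
D(X) = 2*X
z = 25325085254 (z = -304714*(-83111) = 25325085254)
√(155206 + M(-5 + D(2)*8, Z)) + z = √(155206 + 198) + 25325085254 = √155404 + 25325085254 = 2*√38851 + 25325085254 = 25325085254 + 2*√38851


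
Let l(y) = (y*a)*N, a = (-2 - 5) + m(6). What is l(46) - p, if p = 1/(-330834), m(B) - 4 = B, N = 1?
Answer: 45655093/330834 ≈ 138.00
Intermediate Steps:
m(B) = 4 + B
p = -1/330834 ≈ -3.0227e-6
a = 3 (a = (-2 - 5) + (4 + 6) = -7 + 10 = 3)
l(y) = 3*y (l(y) = (y*3)*1 = (3*y)*1 = 3*y)
l(46) - p = 3*46 - 1*(-1/330834) = 138 + 1/330834 = 45655093/330834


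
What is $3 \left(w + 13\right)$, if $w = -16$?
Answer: $-9$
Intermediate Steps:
$3 \left(w + 13\right) = 3 \left(-16 + 13\right) = 3 \left(-3\right) = -9$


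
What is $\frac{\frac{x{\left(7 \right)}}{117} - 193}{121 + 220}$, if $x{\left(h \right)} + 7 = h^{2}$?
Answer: $- \frac{683}{1209} \approx -0.56493$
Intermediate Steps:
$x{\left(h \right)} = -7 + h^{2}$
$\frac{\frac{x{\left(7 \right)}}{117} - 193}{121 + 220} = \frac{\frac{-7 + 7^{2}}{117} - 193}{121 + 220} = \frac{\left(-7 + 49\right) \frac{1}{117} - 193}{341} = \left(42 \cdot \frac{1}{117} - 193\right) \frac{1}{341} = \left(\frac{14}{39} - 193\right) \frac{1}{341} = \left(- \frac{7513}{39}\right) \frac{1}{341} = - \frac{683}{1209}$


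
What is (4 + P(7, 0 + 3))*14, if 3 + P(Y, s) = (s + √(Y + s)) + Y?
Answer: 154 + 14*√10 ≈ 198.27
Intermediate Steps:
P(Y, s) = -3 + Y + s + √(Y + s) (P(Y, s) = -3 + ((s + √(Y + s)) + Y) = -3 + (Y + s + √(Y + s)) = -3 + Y + s + √(Y + s))
(4 + P(7, 0 + 3))*14 = (4 + (-3 + 7 + (0 + 3) + √(7 + (0 + 3))))*14 = (4 + (-3 + 7 + 3 + √(7 + 3)))*14 = (4 + (-3 + 7 + 3 + √10))*14 = (4 + (7 + √10))*14 = (11 + √10)*14 = 154 + 14*√10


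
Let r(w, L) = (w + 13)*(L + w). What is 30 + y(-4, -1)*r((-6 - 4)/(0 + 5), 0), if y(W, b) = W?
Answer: 118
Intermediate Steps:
r(w, L) = (13 + w)*(L + w)
30 + y(-4, -1)*r((-6 - 4)/(0 + 5), 0) = 30 - 4*(((-6 - 4)/(0 + 5))² + 13*0 + 13*((-6 - 4)/(0 + 5)) + 0*((-6 - 4)/(0 + 5))) = 30 - 4*((-10/5)² + 0 + 13*(-10/5) + 0*(-10/5)) = 30 - 4*((-10*⅕)² + 0 + 13*(-10*⅕) + 0*(-10*⅕)) = 30 - 4*((-2)² + 0 + 13*(-2) + 0*(-2)) = 30 - 4*(4 + 0 - 26 + 0) = 30 - 4*(-22) = 30 + 88 = 118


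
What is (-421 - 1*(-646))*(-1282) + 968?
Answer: -287482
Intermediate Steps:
(-421 - 1*(-646))*(-1282) + 968 = (-421 + 646)*(-1282) + 968 = 225*(-1282) + 968 = -288450 + 968 = -287482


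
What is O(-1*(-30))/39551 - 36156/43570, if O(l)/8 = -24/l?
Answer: -715142402/861618535 ≈ -0.83000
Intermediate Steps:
O(l) = -192/l (O(l) = 8*(-24/l) = -192/l)
O(-1*(-30))/39551 - 36156/43570 = -192/((-1*(-30)))/39551 - 36156/43570 = -192/30*(1/39551) - 36156*1/43570 = -192*1/30*(1/39551) - 18078/21785 = -32/5*1/39551 - 18078/21785 = -32/197755 - 18078/21785 = -715142402/861618535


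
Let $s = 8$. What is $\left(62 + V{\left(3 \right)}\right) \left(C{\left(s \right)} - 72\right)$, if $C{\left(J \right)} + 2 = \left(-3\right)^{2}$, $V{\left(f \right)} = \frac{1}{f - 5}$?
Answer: $- \frac{7995}{2} \approx -3997.5$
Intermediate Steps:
$V{\left(f \right)} = \frac{1}{-5 + f}$
$C{\left(J \right)} = 7$ ($C{\left(J \right)} = -2 + \left(-3\right)^{2} = -2 + 9 = 7$)
$\left(62 + V{\left(3 \right)}\right) \left(C{\left(s \right)} - 72\right) = \left(62 + \frac{1}{-5 + 3}\right) \left(7 - 72\right) = \left(62 + \frac{1}{-2}\right) \left(-65\right) = \left(62 - \frac{1}{2}\right) \left(-65\right) = \frac{123}{2} \left(-65\right) = - \frac{7995}{2}$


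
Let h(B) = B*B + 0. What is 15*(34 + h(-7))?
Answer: 1245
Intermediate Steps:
h(B) = B² (h(B) = B² + 0 = B²)
15*(34 + h(-7)) = 15*(34 + (-7)²) = 15*(34 + 49) = 15*83 = 1245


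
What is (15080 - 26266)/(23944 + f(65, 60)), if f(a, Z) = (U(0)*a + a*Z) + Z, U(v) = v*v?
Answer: -5593/13952 ≈ -0.40087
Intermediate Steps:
U(v) = v**2
f(a, Z) = Z + Z*a (f(a, Z) = (0**2*a + a*Z) + Z = (0*a + Z*a) + Z = (0 + Z*a) + Z = Z*a + Z = Z + Z*a)
(15080 - 26266)/(23944 + f(65, 60)) = (15080 - 26266)/(23944 + 60*(1 + 65)) = -11186/(23944 + 60*66) = -11186/(23944 + 3960) = -11186/27904 = -11186*1/27904 = -5593/13952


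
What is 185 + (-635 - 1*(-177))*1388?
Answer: -635519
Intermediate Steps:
185 + (-635 - 1*(-177))*1388 = 185 + (-635 + 177)*1388 = 185 - 458*1388 = 185 - 635704 = -635519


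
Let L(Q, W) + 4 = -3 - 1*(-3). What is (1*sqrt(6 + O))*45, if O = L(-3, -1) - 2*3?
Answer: 90*I ≈ 90.0*I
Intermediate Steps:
L(Q, W) = -4 (L(Q, W) = -4 + (-3 - 1*(-3)) = -4 + (-3 + 3) = -4 + 0 = -4)
O = -10 (O = -4 - 2*3 = -4 - 6 = -10)
(1*sqrt(6 + O))*45 = (1*sqrt(6 - 10))*45 = (1*sqrt(-4))*45 = (1*(2*I))*45 = (2*I)*45 = 90*I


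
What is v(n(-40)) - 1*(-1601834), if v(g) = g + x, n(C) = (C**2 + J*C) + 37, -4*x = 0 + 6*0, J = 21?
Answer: 1602631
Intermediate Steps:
x = 0 (x = -(0 + 6*0)/4 = -(0 + 0)/4 = -1/4*0 = 0)
n(C) = 37 + C**2 + 21*C (n(C) = (C**2 + 21*C) + 37 = 37 + C**2 + 21*C)
v(g) = g (v(g) = g + 0 = g)
v(n(-40)) - 1*(-1601834) = (37 + (-40)**2 + 21*(-40)) - 1*(-1601834) = (37 + 1600 - 840) + 1601834 = 797 + 1601834 = 1602631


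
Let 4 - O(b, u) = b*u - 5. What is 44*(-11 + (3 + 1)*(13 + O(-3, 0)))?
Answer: 3388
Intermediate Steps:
O(b, u) = 9 - b*u (O(b, u) = 4 - (b*u - 5) = 4 - (-5 + b*u) = 4 + (5 - b*u) = 9 - b*u)
44*(-11 + (3 + 1)*(13 + O(-3, 0))) = 44*(-11 + (3 + 1)*(13 + (9 - 1*(-3)*0))) = 44*(-11 + 4*(13 + (9 + 0))) = 44*(-11 + 4*(13 + 9)) = 44*(-11 + 4*22) = 44*(-11 + 88) = 44*77 = 3388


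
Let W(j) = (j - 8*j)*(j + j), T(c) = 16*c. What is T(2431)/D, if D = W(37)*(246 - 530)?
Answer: 4862/680393 ≈ 0.0071459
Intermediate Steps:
W(j) = -14*j**2 (W(j) = (-7*j)*(2*j) = -14*j**2)
D = 5443144 (D = (-14*37**2)*(246 - 530) = -14*1369*(-284) = -19166*(-284) = 5443144)
T(2431)/D = (16*2431)/5443144 = 38896*(1/5443144) = 4862/680393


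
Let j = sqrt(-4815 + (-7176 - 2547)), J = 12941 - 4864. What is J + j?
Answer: 8077 + I*sqrt(14538) ≈ 8077.0 + 120.57*I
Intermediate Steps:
J = 8077
j = I*sqrt(14538) (j = sqrt(-4815 - 9723) = sqrt(-14538) = I*sqrt(14538) ≈ 120.57*I)
J + j = 8077 + I*sqrt(14538)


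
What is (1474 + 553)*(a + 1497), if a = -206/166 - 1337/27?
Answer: 6569557675/2241 ≈ 2.9315e+6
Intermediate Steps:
a = -113752/2241 (a = -206*1/166 - 1337*1/27 = -103/83 - 1337/27 = -113752/2241 ≈ -50.759)
(1474 + 553)*(a + 1497) = (1474 + 553)*(-113752/2241 + 1497) = 2027*(3241025/2241) = 6569557675/2241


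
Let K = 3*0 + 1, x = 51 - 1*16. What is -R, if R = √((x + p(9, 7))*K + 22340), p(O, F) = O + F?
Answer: -√22391 ≈ -149.64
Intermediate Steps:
p(O, F) = F + O
x = 35 (x = 51 - 16 = 35)
K = 1 (K = 0 + 1 = 1)
R = √22391 (R = √((35 + (7 + 9))*1 + 22340) = √((35 + 16)*1 + 22340) = √(51*1 + 22340) = √(51 + 22340) = √22391 ≈ 149.64)
-R = -√22391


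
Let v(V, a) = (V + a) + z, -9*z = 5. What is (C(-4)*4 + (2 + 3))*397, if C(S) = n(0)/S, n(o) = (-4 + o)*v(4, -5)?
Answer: -4367/9 ≈ -485.22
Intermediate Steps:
z = -5/9 (z = -1/9*5 = -5/9 ≈ -0.55556)
v(V, a) = -5/9 + V + a (v(V, a) = (V + a) - 5/9 = -5/9 + V + a)
n(o) = 56/9 - 14*o/9 (n(o) = (-4 + o)*(-5/9 + 4 - 5) = (-4 + o)*(-14/9) = 56/9 - 14*o/9)
C(S) = 56/(9*S) (C(S) = (56/9 - 14/9*0)/S = (56/9 + 0)/S = 56/(9*S))
(C(-4)*4 + (2 + 3))*397 = (((56/9)/(-4))*4 + (2 + 3))*397 = (((56/9)*(-1/4))*4 + 5)*397 = (-14/9*4 + 5)*397 = (-56/9 + 5)*397 = -11/9*397 = -4367/9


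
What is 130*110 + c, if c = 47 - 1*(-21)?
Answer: 14368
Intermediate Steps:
c = 68 (c = 47 + 21 = 68)
130*110 + c = 130*110 + 68 = 14300 + 68 = 14368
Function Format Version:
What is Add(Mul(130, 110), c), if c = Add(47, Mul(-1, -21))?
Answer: 14368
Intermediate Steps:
c = 68 (c = Add(47, 21) = 68)
Add(Mul(130, 110), c) = Add(Mul(130, 110), 68) = Add(14300, 68) = 14368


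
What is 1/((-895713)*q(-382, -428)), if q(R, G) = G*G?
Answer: -1/164080290192 ≈ -6.0946e-12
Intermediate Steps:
q(R, G) = G²
1/((-895713)*q(-382, -428)) = 1/((-895713)*((-428)²)) = -1/895713/183184 = -1/895713*1/183184 = -1/164080290192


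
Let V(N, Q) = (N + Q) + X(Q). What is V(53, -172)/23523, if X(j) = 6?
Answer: -113/23523 ≈ -0.0048038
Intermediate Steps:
V(N, Q) = 6 + N + Q (V(N, Q) = (N + Q) + 6 = 6 + N + Q)
V(53, -172)/23523 = (6 + 53 - 172)/23523 = -113*1/23523 = -113/23523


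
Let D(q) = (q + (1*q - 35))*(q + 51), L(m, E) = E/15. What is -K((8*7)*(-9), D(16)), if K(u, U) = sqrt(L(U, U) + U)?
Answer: -4*I*sqrt(335)/5 ≈ -14.642*I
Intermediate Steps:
L(m, E) = E/15 (L(m, E) = E*(1/15) = E/15)
D(q) = (-35 + 2*q)*(51 + q) (D(q) = (q + (q - 35))*(51 + q) = (q + (-35 + q))*(51 + q) = (-35 + 2*q)*(51 + q))
K(u, U) = 4*sqrt(15)*sqrt(U)/15 (K(u, U) = sqrt(U/15 + U) = sqrt(16*U/15) = 4*sqrt(15)*sqrt(U)/15)
-K((8*7)*(-9), D(16)) = -4*sqrt(15)*sqrt(-1785 + 2*16**2 + 67*16)/15 = -4*sqrt(15)*sqrt(-1785 + 2*256 + 1072)/15 = -4*sqrt(15)*sqrt(-1785 + 512 + 1072)/15 = -4*sqrt(15)*sqrt(-201)/15 = -4*sqrt(15)*I*sqrt(201)/15 = -4*I*sqrt(335)/5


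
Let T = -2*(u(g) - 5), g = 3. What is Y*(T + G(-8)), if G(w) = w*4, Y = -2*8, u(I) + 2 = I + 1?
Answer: 416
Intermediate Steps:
u(I) = -1 + I (u(I) = -2 + (I + 1) = -2 + (1 + I) = -1 + I)
Y = -16
T = 6 (T = -2*((-1 + 3) - 5) = -2*(2 - 5) = -2*(-3) = 6)
G(w) = 4*w
Y*(T + G(-8)) = -16*(6 + 4*(-8)) = -16*(6 - 32) = -16*(-26) = 416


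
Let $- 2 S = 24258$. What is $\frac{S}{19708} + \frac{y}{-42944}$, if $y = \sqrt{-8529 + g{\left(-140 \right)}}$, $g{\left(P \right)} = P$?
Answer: $- \frac{933}{1516} - \frac{i \sqrt{8669}}{42944} \approx -0.61544 - 0.0021681 i$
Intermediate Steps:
$S = -12129$ ($S = \left(- \frac{1}{2}\right) 24258 = -12129$)
$y = i \sqrt{8669}$ ($y = \sqrt{-8529 - 140} = \sqrt{-8669} = i \sqrt{8669} \approx 93.107 i$)
$\frac{S}{19708} + \frac{y}{-42944} = - \frac{12129}{19708} + \frac{i \sqrt{8669}}{-42944} = \left(-12129\right) \frac{1}{19708} + i \sqrt{8669} \left(- \frac{1}{42944}\right) = - \frac{933}{1516} - \frac{i \sqrt{8669}}{42944}$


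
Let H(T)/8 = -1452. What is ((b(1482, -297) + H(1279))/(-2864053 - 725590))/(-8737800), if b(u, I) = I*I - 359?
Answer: 38117/15682791302700 ≈ 2.4305e-9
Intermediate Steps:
b(u, I) = -359 + I² (b(u, I) = I² - 359 = -359 + I²)
H(T) = -11616 (H(T) = 8*(-1452) = -11616)
((b(1482, -297) + H(1279))/(-2864053 - 725590))/(-8737800) = (((-359 + (-297)²) - 11616)/(-2864053 - 725590))/(-8737800) = (((-359 + 88209) - 11616)/(-3589643))*(-1/8737800) = ((87850 - 11616)*(-1/3589643))*(-1/8737800) = (76234*(-1/3589643))*(-1/8737800) = -76234/3589643*(-1/8737800) = 38117/15682791302700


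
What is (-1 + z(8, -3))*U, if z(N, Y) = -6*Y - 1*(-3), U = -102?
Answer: -2040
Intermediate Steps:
z(N, Y) = 3 - 6*Y (z(N, Y) = -6*Y + 3 = 3 - 6*Y)
(-1 + z(8, -3))*U = (-1 + (3 - 6*(-3)))*(-102) = (-1 + (3 + 18))*(-102) = (-1 + 21)*(-102) = 20*(-102) = -2040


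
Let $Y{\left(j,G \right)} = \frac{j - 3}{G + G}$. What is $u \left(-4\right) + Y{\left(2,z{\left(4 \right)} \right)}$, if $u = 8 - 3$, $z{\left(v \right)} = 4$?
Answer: $- \frac{161}{8} \approx -20.125$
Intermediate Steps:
$u = 5$ ($u = 8 - 3 = 5$)
$Y{\left(j,G \right)} = \frac{-3 + j}{2 G}$
$u \left(-4\right) + Y{\left(2,z{\left(4 \right)} \right)} = 5 \left(-4\right) + \frac{-3 + 2}{2 \cdot 4} = -20 + \frac{1}{2} \cdot \frac{1}{4} \left(-1\right) = -20 - \frac{1}{8} = - \frac{161}{8}$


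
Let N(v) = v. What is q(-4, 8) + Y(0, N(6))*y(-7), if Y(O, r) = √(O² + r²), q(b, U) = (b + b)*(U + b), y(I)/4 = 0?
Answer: -32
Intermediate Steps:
y(I) = 0 (y(I) = 4*0 = 0)
q(b, U) = 2*b*(U + b) (q(b, U) = (2*b)*(U + b) = 2*b*(U + b))
q(-4, 8) + Y(0, N(6))*y(-7) = 2*(-4)*(8 - 4) + √(0² + 6²)*0 = 2*(-4)*4 + √(0 + 36)*0 = -32 + √36*0 = -32 + 6*0 = -32 + 0 = -32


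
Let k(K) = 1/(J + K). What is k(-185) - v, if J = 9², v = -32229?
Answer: 3351815/104 ≈ 32229.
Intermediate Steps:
J = 81
k(K) = 1/(81 + K)
k(-185) - v = 1/(81 - 185) - 1*(-32229) = 1/(-104) + 32229 = -1/104 + 32229 = 3351815/104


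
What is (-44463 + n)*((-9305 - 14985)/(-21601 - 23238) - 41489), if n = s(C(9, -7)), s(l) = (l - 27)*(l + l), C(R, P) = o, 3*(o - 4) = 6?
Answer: 83183358365415/44839 ≈ 1.8552e+9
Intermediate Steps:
o = 6 (o = 4 + (⅓)*6 = 4 + 2 = 6)
C(R, P) = 6
s(l) = 2*l*(-27 + l) (s(l) = (-27 + l)*(2*l) = 2*l*(-27 + l))
n = -252 (n = 2*6*(-27 + 6) = 2*6*(-21) = -252)
(-44463 + n)*((-9305 - 14985)/(-21601 - 23238) - 41489) = (-44463 - 252)*((-9305 - 14985)/(-21601 - 23238) - 41489) = -44715*(-24290/(-44839) - 41489) = -44715*(-24290*(-1/44839) - 41489) = -44715*(24290/44839 - 41489) = -44715*(-1860300981/44839) = 83183358365415/44839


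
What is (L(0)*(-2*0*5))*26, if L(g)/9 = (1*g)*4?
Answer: 0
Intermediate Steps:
L(g) = 36*g (L(g) = 9*((1*g)*4) = 9*(g*4) = 9*(4*g) = 36*g)
(L(0)*(-2*0*5))*26 = ((36*0)*(-2*0*5))*26 = (0*(0*5))*26 = (0*0)*26 = 0*26 = 0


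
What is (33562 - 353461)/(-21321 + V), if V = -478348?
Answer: 319899/499669 ≈ 0.64022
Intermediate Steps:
(33562 - 353461)/(-21321 + V) = (33562 - 353461)/(-21321 - 478348) = -319899/(-499669) = -319899*(-1/499669) = 319899/499669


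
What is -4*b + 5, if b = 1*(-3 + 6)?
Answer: -7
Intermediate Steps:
b = 3 (b = 1*3 = 3)
-4*b + 5 = -4*3 + 5 = -12 + 5 = -7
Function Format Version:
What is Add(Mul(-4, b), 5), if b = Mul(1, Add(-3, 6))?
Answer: -7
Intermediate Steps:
b = 3 (b = Mul(1, 3) = 3)
Add(Mul(-4, b), 5) = Add(Mul(-4, 3), 5) = Add(-12, 5) = -7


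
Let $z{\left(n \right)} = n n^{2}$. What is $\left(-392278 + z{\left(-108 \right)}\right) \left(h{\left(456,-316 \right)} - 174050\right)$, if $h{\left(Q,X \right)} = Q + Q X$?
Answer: $524820703100$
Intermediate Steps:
$z{\left(n \right)} = n^{3}$
$\left(-392278 + z{\left(-108 \right)}\right) \left(h{\left(456,-316 \right)} - 174050\right) = \left(-392278 + \left(-108\right)^{3}\right) \left(456 \left(1 - 316\right) - 174050\right) = \left(-392278 - 1259712\right) \left(456 \left(-315\right) - 174050\right) = - 1651990 \left(-143640 - 174050\right) = \left(-1651990\right) \left(-317690\right) = 524820703100$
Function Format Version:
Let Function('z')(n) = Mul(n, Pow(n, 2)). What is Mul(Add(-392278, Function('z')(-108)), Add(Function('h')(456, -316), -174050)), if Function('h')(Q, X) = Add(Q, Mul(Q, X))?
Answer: 524820703100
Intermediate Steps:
Function('z')(n) = Pow(n, 3)
Mul(Add(-392278, Function('z')(-108)), Add(Function('h')(456, -316), -174050)) = Mul(Add(-392278, Pow(-108, 3)), Add(Mul(456, Add(1, -316)), -174050)) = Mul(Add(-392278, -1259712), Add(Mul(456, -315), -174050)) = Mul(-1651990, Add(-143640, -174050)) = Mul(-1651990, -317690) = 524820703100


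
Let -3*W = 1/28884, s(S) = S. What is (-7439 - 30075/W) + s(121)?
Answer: 2606051582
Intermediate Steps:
W = -1/86652 (W = -⅓/28884 = -⅓*1/28884 = -1/86652 ≈ -1.1540e-5)
(-7439 - 30075/W) + s(121) = (-7439 - 30075/(-1/86652)) + 121 = (-7439 - 30075*(-86652)) + 121 = (-7439 + 2606058900) + 121 = 2606051461 + 121 = 2606051582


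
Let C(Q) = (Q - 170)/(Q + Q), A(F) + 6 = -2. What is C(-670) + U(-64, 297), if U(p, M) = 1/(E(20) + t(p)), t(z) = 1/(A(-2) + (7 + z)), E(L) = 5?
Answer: 17963/21708 ≈ 0.82748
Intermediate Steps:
A(F) = -8 (A(F) = -6 - 2 = -8)
C(Q) = (-170 + Q)/(2*Q) (C(Q) = (-170 + Q)/((2*Q)) = (-170 + Q)*(1/(2*Q)) = (-170 + Q)/(2*Q))
t(z) = 1/(-1 + z) (t(z) = 1/(-8 + (7 + z)) = 1/(-1 + z))
U(p, M) = 1/(5 + 1/(-1 + p))
C(-670) + U(-64, 297) = (½)*(-170 - 670)/(-670) + (-1 - 64)/(-4 + 5*(-64)) = (½)*(-1/670)*(-840) - 65/(-4 - 320) = 42/67 - 65/(-324) = 42/67 - 1/324*(-65) = 42/67 + 65/324 = 17963/21708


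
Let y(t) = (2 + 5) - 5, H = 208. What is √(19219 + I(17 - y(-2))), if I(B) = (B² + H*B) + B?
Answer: √22579 ≈ 150.26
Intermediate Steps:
y(t) = 2 (y(t) = 7 - 5 = 2)
I(B) = B² + 209*B (I(B) = (B² + 208*B) + B = B² + 209*B)
√(19219 + I(17 - y(-2))) = √(19219 + (17 - 1*2)*(209 + (17 - 1*2))) = √(19219 + (17 - 2)*(209 + (17 - 2))) = √(19219 + 15*(209 + 15)) = √(19219 + 15*224) = √(19219 + 3360) = √22579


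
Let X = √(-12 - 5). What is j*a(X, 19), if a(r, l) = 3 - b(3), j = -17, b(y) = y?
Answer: 0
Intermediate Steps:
X = I*√17 (X = √(-17) = I*√17 ≈ 4.1231*I)
a(r, l) = 0 (a(r, l) = 3 - 1*3 = 3 - 3 = 0)
j*a(X, 19) = -17*0 = 0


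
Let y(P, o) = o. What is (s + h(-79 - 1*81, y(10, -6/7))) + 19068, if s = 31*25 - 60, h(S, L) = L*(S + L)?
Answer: 976123/49 ≈ 19921.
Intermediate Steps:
h(S, L) = L*(L + S)
s = 715 (s = 775 - 60 = 715)
(s + h(-79 - 1*81, y(10, -6/7))) + 19068 = (715 + (-6/7)*(-6/7 + (-79 - 1*81))) + 19068 = (715 + (-6*⅐)*(-6*⅐ + (-79 - 81))) + 19068 = (715 - 6*(-6/7 - 160)/7) + 19068 = (715 - 6/7*(-1126/7)) + 19068 = (715 + 6756/49) + 19068 = 41791/49 + 19068 = 976123/49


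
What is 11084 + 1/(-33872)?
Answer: 375437247/33872 ≈ 11084.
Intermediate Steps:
11084 + 1/(-33872) = 11084 - 1/33872 = 375437247/33872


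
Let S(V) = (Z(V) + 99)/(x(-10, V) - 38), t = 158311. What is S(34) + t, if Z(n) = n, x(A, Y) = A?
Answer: 7598795/48 ≈ 1.5831e+5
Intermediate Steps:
S(V) = -33/16 - V/48 (S(V) = (V + 99)/(-10 - 38) = (99 + V)/(-48) = (99 + V)*(-1/48) = -33/16 - V/48)
S(34) + t = (-33/16 - 1/48*34) + 158311 = (-33/16 - 17/24) + 158311 = -133/48 + 158311 = 7598795/48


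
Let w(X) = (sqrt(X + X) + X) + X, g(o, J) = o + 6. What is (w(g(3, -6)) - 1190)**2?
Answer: 1373602 - 7032*sqrt(2) ≈ 1.3637e+6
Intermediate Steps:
g(o, J) = 6 + o
w(X) = 2*X + sqrt(2)*sqrt(X) (w(X) = (sqrt(2*X) + X) + X = (sqrt(2)*sqrt(X) + X) + X = (X + sqrt(2)*sqrt(X)) + X = 2*X + sqrt(2)*sqrt(X))
(w(g(3, -6)) - 1190)**2 = ((2*(6 + 3) + sqrt(2)*sqrt(6 + 3)) - 1190)**2 = ((2*9 + sqrt(2)*sqrt(9)) - 1190)**2 = ((18 + sqrt(2)*3) - 1190)**2 = ((18 + 3*sqrt(2)) - 1190)**2 = (-1172 + 3*sqrt(2))**2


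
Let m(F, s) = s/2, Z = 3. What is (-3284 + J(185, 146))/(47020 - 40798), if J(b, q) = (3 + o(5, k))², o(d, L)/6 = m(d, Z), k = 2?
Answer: -1570/3111 ≈ -0.50466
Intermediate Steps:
m(F, s) = s/2 (m(F, s) = s*(½) = s/2)
o(d, L) = 9 (o(d, L) = 6*((½)*3) = 6*(3/2) = 9)
J(b, q) = 144 (J(b, q) = (3 + 9)² = 12² = 144)
(-3284 + J(185, 146))/(47020 - 40798) = (-3284 + 144)/(47020 - 40798) = -3140/6222 = -3140*1/6222 = -1570/3111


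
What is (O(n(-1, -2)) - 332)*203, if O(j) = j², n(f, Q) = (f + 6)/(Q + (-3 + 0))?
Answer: -67193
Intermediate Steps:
n(f, Q) = (6 + f)/(-3 + Q) (n(f, Q) = (6 + f)/(Q - 3) = (6 + f)/(-3 + Q))
(O(n(-1, -2)) - 332)*203 = (((6 - 1)/(-3 - 2))² - 332)*203 = ((5/(-5))² - 332)*203 = ((-⅕*5)² - 332)*203 = ((-1)² - 332)*203 = (1 - 332)*203 = -331*203 = -67193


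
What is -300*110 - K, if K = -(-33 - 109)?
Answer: -33142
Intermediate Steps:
K = 142 (K = -1*(-142) = 142)
-300*110 - K = -300*110 - 1*142 = -33000 - 142 = -33142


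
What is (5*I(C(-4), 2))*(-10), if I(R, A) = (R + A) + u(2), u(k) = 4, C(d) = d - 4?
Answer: 100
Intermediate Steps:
C(d) = -4 + d
I(R, A) = 4 + A + R (I(R, A) = (R + A) + 4 = (A + R) + 4 = 4 + A + R)
(5*I(C(-4), 2))*(-10) = (5*(4 + 2 + (-4 - 4)))*(-10) = (5*(4 + 2 - 8))*(-10) = (5*(-2))*(-10) = -10*(-10) = 100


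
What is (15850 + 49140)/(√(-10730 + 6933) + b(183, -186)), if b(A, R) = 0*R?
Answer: -64990*I*√3797/3797 ≈ -1054.7*I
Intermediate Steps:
b(A, R) = 0
(15850 + 49140)/(√(-10730 + 6933) + b(183, -186)) = (15850 + 49140)/(√(-10730 + 6933) + 0) = 64990/(√(-3797) + 0) = 64990/(I*√3797 + 0) = 64990/((I*√3797)) = 64990*(-I*√3797/3797) = -64990*I*√3797/3797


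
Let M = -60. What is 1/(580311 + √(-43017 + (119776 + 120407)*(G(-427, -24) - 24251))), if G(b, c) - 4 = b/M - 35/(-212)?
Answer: 51260805/30261486671902 - I*√408850740929865/90784460015706 ≈ 1.6939e-6 - 2.2273e-7*I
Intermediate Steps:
G(b, c) = 883/212 - b/60 (G(b, c) = 4 + (b/(-60) - 35/(-212)) = 4 + (b*(-1/60) - 35*(-1/212)) = 4 + (-b/60 + 35/212) = 4 + (35/212 - b/60) = 883/212 - b/60)
1/(580311 + √(-43017 + (119776 + 120407)*(G(-427, -24) - 24251))) = 1/(580311 + √(-43017 + (119776 + 120407)*((883/212 - 1/60*(-427)) - 24251))) = 1/(580311 + √(-43017 + 240183*((883/212 + 427/60) - 24251))) = 1/(580311 + √(-43017 + 240183*(8969/795 - 24251))) = 1/(580311 + √(-43017 + 240183*(-19270576/795))) = 1/(580311 + √(-43017 - 1542821585136/265)) = 1/(580311 + √(-1542832984641/265)) = 1/(580311 + I*√408850740929865/265)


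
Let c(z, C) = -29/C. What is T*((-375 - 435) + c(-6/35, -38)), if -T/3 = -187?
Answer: -17251311/38 ≈ -4.5398e+5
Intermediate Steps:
T = 561 (T = -3*(-187) = 561)
T*((-375 - 435) + c(-6/35, -38)) = 561*((-375 - 435) - 29/(-38)) = 561*(-810 - 29*(-1/38)) = 561*(-810 + 29/38) = 561*(-30751/38) = -17251311/38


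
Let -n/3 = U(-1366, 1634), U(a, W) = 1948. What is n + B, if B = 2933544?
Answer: 2927700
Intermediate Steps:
n = -5844 (n = -3*1948 = -5844)
n + B = -5844 + 2933544 = 2927700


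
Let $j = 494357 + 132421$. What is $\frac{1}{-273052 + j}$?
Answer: $\frac{1}{353726} \approx 2.827 \cdot 10^{-6}$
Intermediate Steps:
$j = 626778$
$\frac{1}{-273052 + j} = \frac{1}{-273052 + 626778} = \frac{1}{353726}$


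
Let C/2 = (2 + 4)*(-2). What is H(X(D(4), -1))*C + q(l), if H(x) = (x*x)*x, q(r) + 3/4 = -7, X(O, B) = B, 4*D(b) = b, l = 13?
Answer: 65/4 ≈ 16.250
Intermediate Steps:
D(b) = b/4
C = -24 (C = 2*((2 + 4)*(-2)) = 2*(6*(-2)) = 2*(-12) = -24)
q(r) = -31/4 (q(r) = -3/4 - 7 = -31/4)
H(x) = x**3 (H(x) = x**2*x = x**3)
H(X(D(4), -1))*C + q(l) = (-1)**3*(-24) - 31/4 = -1*(-24) - 31/4 = 24 - 31/4 = 65/4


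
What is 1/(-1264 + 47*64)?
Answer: 1/1744 ≈ 0.00057339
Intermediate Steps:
1/(-1264 + 47*64) = 1/(-1264 + 3008) = 1/1744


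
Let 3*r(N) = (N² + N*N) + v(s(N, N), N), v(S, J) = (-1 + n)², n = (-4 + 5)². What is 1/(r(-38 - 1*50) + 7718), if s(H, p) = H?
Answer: 3/38642 ≈ 7.7636e-5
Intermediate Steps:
n = 1 (n = 1² = 1)
v(S, J) = 0 (v(S, J) = (-1 + 1)² = 0² = 0)
r(N) = 2*N²/3 (r(N) = ((N² + N*N) + 0)/3 = ((N² + N²) + 0)/3 = (2*N² + 0)/3 = (2*N²)/3 = 2*N²/3)
1/(r(-38 - 1*50) + 7718) = 1/(2*(-38 - 1*50)²/3 + 7718) = 1/(2*(-38 - 50)²/3 + 7718) = 1/((⅔)*(-88)² + 7718) = 1/((⅔)*7744 + 7718) = 1/(15488/3 + 7718) = 1/(38642/3) = 3/38642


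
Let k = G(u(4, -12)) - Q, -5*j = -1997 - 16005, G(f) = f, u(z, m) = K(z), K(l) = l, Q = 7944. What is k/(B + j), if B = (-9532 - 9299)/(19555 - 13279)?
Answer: -83052400/37628799 ≈ -2.2071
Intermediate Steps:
u(z, m) = z
B = -6277/2092 (B = -18831/6276 = -18831*1/6276 = -6277/2092 ≈ -3.0005)
j = 18002/5 (j = -(-1997 - 16005)/5 = -⅕*(-18002) = 18002/5 ≈ 3600.4)
k = -7940 (k = 4 - 1*7944 = 4 - 7944 = -7940)
k/(B + j) = -7940/(-6277/2092 + 18002/5) = -7940/37628799/10460 = -7940*10460/37628799 = -83052400/37628799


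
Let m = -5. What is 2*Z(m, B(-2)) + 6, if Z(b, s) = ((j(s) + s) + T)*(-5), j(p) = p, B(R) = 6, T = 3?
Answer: -144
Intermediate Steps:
Z(b, s) = -15 - 10*s (Z(b, s) = ((s + s) + 3)*(-5) = (2*s + 3)*(-5) = (3 + 2*s)*(-5) = -15 - 10*s)
2*Z(m, B(-2)) + 6 = 2*(-15 - 10*6) + 6 = 2*(-15 - 60) + 6 = 2*(-75) + 6 = -150 + 6 = -144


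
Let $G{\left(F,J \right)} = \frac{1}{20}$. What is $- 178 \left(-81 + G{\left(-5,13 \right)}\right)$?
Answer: $\frac{144091}{10} \approx 14409.0$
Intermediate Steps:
$G{\left(F,J \right)} = \frac{1}{20}$
$- 178 \left(-81 + G{\left(-5,13 \right)}\right) = - 178 \left(-81 + \frac{1}{20}\right) = \left(-178\right) \left(- \frac{1619}{20}\right) = \frac{144091}{10}$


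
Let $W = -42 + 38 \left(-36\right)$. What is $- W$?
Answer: $1410$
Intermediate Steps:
$W = -1410$ ($W = -42 - 1368 = -1410$)
$- W = \left(-1\right) \left(-1410\right) = 1410$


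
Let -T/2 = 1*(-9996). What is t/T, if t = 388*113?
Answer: 10961/4998 ≈ 2.1931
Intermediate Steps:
t = 43844
T = 19992 (T = -2*(-9996) = 19992)
t/T = 43844/19992 = 43844*(1/19992) = 10961/4998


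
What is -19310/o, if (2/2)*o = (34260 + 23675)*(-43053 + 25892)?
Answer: 3862/198844507 ≈ 1.9422e-5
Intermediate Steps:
o = -994222535 (o = (34260 + 23675)*(-43053 + 25892) = 57935*(-17161) = -994222535)
-19310/o = -19310/(-994222535) = -19310*(-1/994222535) = 3862/198844507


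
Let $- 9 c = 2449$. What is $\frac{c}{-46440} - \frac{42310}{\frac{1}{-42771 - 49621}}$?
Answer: $\frac{1633849743141649}{417960} \approx 3.9091 \cdot 10^{9}$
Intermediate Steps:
$c = - \frac{2449}{9}$ ($c = \left(- \frac{1}{9}\right) 2449 = - \frac{2449}{9} \approx -272.11$)
$\frac{c}{-46440} - \frac{42310}{\frac{1}{-42771 - 49621}} = - \frac{2449}{9 \left(-46440\right)} - \frac{42310}{\frac{1}{-42771 - 49621}} = \left(- \frac{2449}{9}\right) \left(- \frac{1}{46440}\right) - \frac{42310}{\frac{1}{-92392}} = \frac{2449}{417960} - \frac{42310}{- \frac{1}{92392}} = \frac{2449}{417960} - -3909105520 = \frac{2449}{417960} + 3909105520 = \frac{1633849743141649}{417960}$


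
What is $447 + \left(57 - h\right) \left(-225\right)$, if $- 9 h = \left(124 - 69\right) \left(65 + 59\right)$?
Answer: $-182878$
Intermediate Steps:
$h = - \frac{6820}{9}$ ($h = - \frac{\left(124 - 69\right) \left(65 + 59\right)}{9} = - \frac{55 \cdot 124}{9} = \left(- \frac{1}{9}\right) 6820 = - \frac{6820}{9} \approx -757.78$)
$447 + \left(57 - h\right) \left(-225\right) = 447 + \left(57 - - \frac{6820}{9}\right) \left(-225\right) = 447 + \left(57 + \frac{6820}{9}\right) \left(-225\right) = 447 + \frac{7333}{9} \left(-225\right) = 447 - 183325 = -182878$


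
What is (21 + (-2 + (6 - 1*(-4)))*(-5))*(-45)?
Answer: 855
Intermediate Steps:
(21 + (-2 + (6 - 1*(-4)))*(-5))*(-45) = (21 + (-2 + (6 + 4))*(-5))*(-45) = (21 + (-2 + 10)*(-5))*(-45) = (21 + 8*(-5))*(-45) = (21 - 40)*(-45) = -19*(-45) = 855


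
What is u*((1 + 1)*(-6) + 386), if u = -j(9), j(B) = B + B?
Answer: -6732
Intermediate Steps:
j(B) = 2*B
u = -18 (u = -2*9 = -1*18 = -18)
u*((1 + 1)*(-6) + 386) = -18*((1 + 1)*(-6) + 386) = -18*(2*(-6) + 386) = -18*(-12 + 386) = -18*374 = -6732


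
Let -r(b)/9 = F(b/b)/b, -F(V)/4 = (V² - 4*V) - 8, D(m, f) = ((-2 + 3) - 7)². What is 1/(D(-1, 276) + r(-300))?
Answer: 25/933 ≈ 0.026795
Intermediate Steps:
D(m, f) = 36 (D(m, f) = (1 - 7)² = (-6)² = 36)
F(V) = 32 - 4*V² + 16*V (F(V) = -4*((V² - 4*V) - 8) = -4*(-8 + V² - 4*V) = 32 - 4*V² + 16*V)
r(b) = -396/b (r(b) = -9*(32 - 4*(b/b)² + 16*(b/b))/b = -9*(32 - 4*1² + 16*1)/b = -9*(32 - 4*1 + 16)/b = -9*(32 - 4 + 16)/b = -396/b)
1/(D(-1, 276) + r(-300)) = 1/(36 - 396/(-300)) = 1/(36 - 396*(-1/300)) = 1/(36 + 33/25) = 1/(933/25) = 25/933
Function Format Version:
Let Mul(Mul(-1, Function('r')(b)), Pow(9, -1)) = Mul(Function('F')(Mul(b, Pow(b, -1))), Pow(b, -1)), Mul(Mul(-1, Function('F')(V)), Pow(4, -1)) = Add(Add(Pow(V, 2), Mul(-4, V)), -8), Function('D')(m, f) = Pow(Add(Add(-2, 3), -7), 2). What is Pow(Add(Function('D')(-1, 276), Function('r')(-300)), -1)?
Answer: Rational(25, 933) ≈ 0.026795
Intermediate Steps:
Function('D')(m, f) = 36 (Function('D')(m, f) = Pow(Add(1, -7), 2) = Pow(-6, 2) = 36)
Function('F')(V) = Add(32, Mul(-4, Pow(V, 2)), Mul(16, V)) (Function('F')(V) = Mul(-4, Add(Add(Pow(V, 2), Mul(-4, V)), -8)) = Mul(-4, Add(-8, Pow(V, 2), Mul(-4, V))) = Add(32, Mul(-4, Pow(V, 2)), Mul(16, V)))
Function('r')(b) = Mul(-396, Pow(b, -1)) (Function('r')(b) = Mul(-9, Mul(Add(32, Mul(-4, Pow(Mul(b, Pow(b, -1)), 2)), Mul(16, Mul(b, Pow(b, -1)))), Pow(b, -1))) = Mul(-9, Mul(Add(32, Mul(-4, Pow(1, 2)), Mul(16, 1)), Pow(b, -1))) = Mul(-9, Mul(Add(32, Mul(-4, 1), 16), Pow(b, -1))) = Mul(-9, Mul(Add(32, -4, 16), Pow(b, -1))) = Mul(-9, Mul(44, Pow(b, -1))) = Mul(-396, Pow(b, -1)))
Pow(Add(Function('D')(-1, 276), Function('r')(-300)), -1) = Pow(Add(36, Mul(-396, Pow(-300, -1))), -1) = Pow(Add(36, Mul(-396, Rational(-1, 300))), -1) = Pow(Add(36, Rational(33, 25)), -1) = Pow(Rational(933, 25), -1) = Rational(25, 933)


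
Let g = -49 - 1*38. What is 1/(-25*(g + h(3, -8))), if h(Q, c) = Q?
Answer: 1/2100 ≈ 0.00047619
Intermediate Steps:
g = -87 (g = -49 - 38 = -87)
1/(-25*(g + h(3, -8))) = 1/(-25*(-87 + 3)) = 1/(-25*(-84)) = 1/2100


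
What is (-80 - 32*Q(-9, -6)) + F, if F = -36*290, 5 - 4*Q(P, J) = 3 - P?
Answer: -10464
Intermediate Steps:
Q(P, J) = 1/2 + P/4 (Q(P, J) = 5/4 - (3 - P)/4 = 5/4 + (-3/4 + P/4) = 1/2 + P/4)
F = -10440
(-80 - 32*Q(-9, -6)) + F = (-80 - 32*(1/2 + (1/4)*(-9))) - 10440 = (-80 - 32*(1/2 - 9/4)) - 10440 = (-80 - 32*(-7/4)) - 10440 = (-80 + 56) - 10440 = -24 - 10440 = -10464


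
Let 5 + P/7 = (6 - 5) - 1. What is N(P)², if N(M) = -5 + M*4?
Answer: 21025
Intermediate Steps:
P = -35 (P = -35 + 7*((6 - 5) - 1) = -35 + 7*(1 - 1) = -35 + 7*0 = -35 + 0 = -35)
N(M) = -5 + 4*M
N(P)² = (-5 + 4*(-35))² = (-5 - 140)² = (-145)² = 21025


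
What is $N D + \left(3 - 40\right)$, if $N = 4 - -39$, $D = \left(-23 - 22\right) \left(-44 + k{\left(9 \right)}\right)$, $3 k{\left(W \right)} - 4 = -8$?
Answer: $87683$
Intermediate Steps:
$k{\left(W \right)} = - \frac{4}{3}$ ($k{\left(W \right)} = \frac{4}{3} + \frac{1}{3} \left(-8\right) = \frac{4}{3} - \frac{8}{3} = - \frac{4}{3}$)
$D = 2040$ ($D = \left(-23 - 22\right) \left(-44 - \frac{4}{3}\right) = \left(-45\right) \left(- \frac{136}{3}\right) = 2040$)
$N = 43$ ($N = 4 + 39 = 43$)
$N D + \left(3 - 40\right) = 43 \cdot 2040 + \left(3 - 40\right) = 87720 + \left(3 - 40\right) = 87720 - 37 = 87683$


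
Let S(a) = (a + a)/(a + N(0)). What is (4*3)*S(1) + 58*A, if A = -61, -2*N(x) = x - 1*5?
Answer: -24718/7 ≈ -3531.1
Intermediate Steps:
N(x) = 5/2 - x/2 (N(x) = -(x - 1*5)/2 = -(x - 5)/2 = -(-5 + x)/2 = 5/2 - x/2)
S(a) = 2*a/(5/2 + a) (S(a) = (a + a)/(a + (5/2 - ½*0)) = (2*a)/(a + (5/2 + 0)) = (2*a)/(a + 5/2) = (2*a)/(5/2 + a) = 2*a/(5/2 + a))
(4*3)*S(1) + 58*A = (4*3)*(4*1/(5 + 2*1)) + 58*(-61) = 12*(4*1/(5 + 2)) - 3538 = 12*(4*1/7) - 3538 = 12*(4*1*(⅐)) - 3538 = 12*(4/7) - 3538 = 48/7 - 3538 = -24718/7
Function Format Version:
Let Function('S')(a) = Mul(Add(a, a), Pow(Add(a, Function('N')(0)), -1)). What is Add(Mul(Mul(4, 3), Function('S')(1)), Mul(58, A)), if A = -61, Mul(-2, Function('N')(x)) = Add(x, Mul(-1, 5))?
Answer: Rational(-24718, 7) ≈ -3531.1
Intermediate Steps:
Function('N')(x) = Add(Rational(5, 2), Mul(Rational(-1, 2), x)) (Function('N')(x) = Mul(Rational(-1, 2), Add(x, Mul(-1, 5))) = Mul(Rational(-1, 2), Add(x, -5)) = Mul(Rational(-1, 2), Add(-5, x)) = Add(Rational(5, 2), Mul(Rational(-1, 2), x)))
Function('S')(a) = Mul(2, a, Pow(Add(Rational(5, 2), a), -1)) (Function('S')(a) = Mul(Add(a, a), Pow(Add(a, Add(Rational(5, 2), Mul(Rational(-1, 2), 0))), -1)) = Mul(Mul(2, a), Pow(Add(a, Add(Rational(5, 2), 0)), -1)) = Mul(Mul(2, a), Pow(Add(a, Rational(5, 2)), -1)) = Mul(Mul(2, a), Pow(Add(Rational(5, 2), a), -1)) = Mul(2, a, Pow(Add(Rational(5, 2), a), -1)))
Add(Mul(Mul(4, 3), Function('S')(1)), Mul(58, A)) = Add(Mul(Mul(4, 3), Mul(4, 1, Pow(Add(5, Mul(2, 1)), -1))), Mul(58, -61)) = Add(Mul(12, Mul(4, 1, Pow(Add(5, 2), -1))), -3538) = Add(Mul(12, Mul(4, 1, Pow(7, -1))), -3538) = Add(Mul(12, Mul(4, 1, Rational(1, 7))), -3538) = Add(Mul(12, Rational(4, 7)), -3538) = Add(Rational(48, 7), -3538) = Rational(-24718, 7)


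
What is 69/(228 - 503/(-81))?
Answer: 5589/18971 ≈ 0.29461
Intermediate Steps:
69/(228 - 503/(-81)) = 69/(228 - 503*(-1/81)) = 69/(228 + 503/81) = 69/(18971/81) = 69*(81/18971) = 5589/18971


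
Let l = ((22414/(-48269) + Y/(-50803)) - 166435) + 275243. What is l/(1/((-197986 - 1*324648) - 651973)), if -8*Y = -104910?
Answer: -1253626546992035847827/9808840028 ≈ -1.2781e+11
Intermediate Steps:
Y = 52455/4 (Y = -1/8*(-104910) = 52455/4 ≈ 13114.)
l = 1067273179022461/9808840028 (l = ((22414/(-48269) + (52455/4)/(-50803)) - 166435) + 275243 = ((22414*(-1/48269) + (52455/4)*(-1/50803)) - 166435) + 275243 = ((-22414/48269 - 52455/203212) - 166435) + 275243 = (-7086744163/9808840028 - 166435) + 275243 = -1632541376804343/9808840028 + 275243 = 1067273179022461/9808840028 ≈ 1.0881e+5)
l/(1/((-197986 - 1*324648) - 651973)) = 1067273179022461/(9808840028*(1/((-197986 - 1*324648) - 651973))) = 1067273179022461/(9808840028*(1/((-197986 - 324648) - 651973))) = 1067273179022461/(9808840028*(1/(-522634 - 651973))) = 1067273179022461/(9808840028*(1/(-1174607))) = 1067273179022461/(9808840028*(-1/1174607)) = (1067273179022461/9808840028)*(-1174607) = -1253626546992035847827/9808840028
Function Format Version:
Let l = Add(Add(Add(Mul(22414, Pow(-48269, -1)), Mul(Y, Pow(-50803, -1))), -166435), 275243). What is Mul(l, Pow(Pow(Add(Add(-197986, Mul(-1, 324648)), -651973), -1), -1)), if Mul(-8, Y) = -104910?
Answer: Rational(-1253626546992035847827, 9808840028) ≈ -1.2781e+11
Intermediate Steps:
Y = Rational(52455, 4) (Y = Mul(Rational(-1, 8), -104910) = Rational(52455, 4) ≈ 13114.)
l = Rational(1067273179022461, 9808840028) (l = Add(Add(Add(Mul(22414, Pow(-48269, -1)), Mul(Rational(52455, 4), Pow(-50803, -1))), -166435), 275243) = Add(Add(Add(Mul(22414, Rational(-1, 48269)), Mul(Rational(52455, 4), Rational(-1, 50803))), -166435), 275243) = Add(Add(Add(Rational(-22414, 48269), Rational(-52455, 203212)), -166435), 275243) = Add(Add(Rational(-7086744163, 9808840028), -166435), 275243) = Add(Rational(-1632541376804343, 9808840028), 275243) = Rational(1067273179022461, 9808840028) ≈ 1.0881e+5)
Mul(l, Pow(Pow(Add(Add(-197986, Mul(-1, 324648)), -651973), -1), -1)) = Mul(Rational(1067273179022461, 9808840028), Pow(Pow(Add(Add(-197986, Mul(-1, 324648)), -651973), -1), -1)) = Mul(Rational(1067273179022461, 9808840028), Pow(Pow(Add(Add(-197986, -324648), -651973), -1), -1)) = Mul(Rational(1067273179022461, 9808840028), Pow(Pow(Add(-522634, -651973), -1), -1)) = Mul(Rational(1067273179022461, 9808840028), Pow(Pow(-1174607, -1), -1)) = Mul(Rational(1067273179022461, 9808840028), Pow(Rational(-1, 1174607), -1)) = Mul(Rational(1067273179022461, 9808840028), -1174607) = Rational(-1253626546992035847827, 9808840028)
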